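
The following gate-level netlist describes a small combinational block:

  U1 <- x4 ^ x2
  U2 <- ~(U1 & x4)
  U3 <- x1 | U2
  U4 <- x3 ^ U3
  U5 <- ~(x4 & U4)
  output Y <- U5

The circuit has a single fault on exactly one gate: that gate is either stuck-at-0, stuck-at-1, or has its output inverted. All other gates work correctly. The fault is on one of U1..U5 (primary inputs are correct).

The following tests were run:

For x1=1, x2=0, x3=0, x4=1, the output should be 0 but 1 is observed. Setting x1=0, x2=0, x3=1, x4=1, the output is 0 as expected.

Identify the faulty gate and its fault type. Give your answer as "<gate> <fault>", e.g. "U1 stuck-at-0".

Fault-free values for test 1 (x1=1, x2=0, x3=0, x4=1): U1=1, U2=0, U3=1, U4=1, U5=0, giving Y=0. Observed 1.
Test 1: faults giving observed 1 are {U3 stuck-at-0, U3 inverted output, U4 stuck-at-0, U4 inverted output, U5 stuck-at-1, U5 inverted output}.
Test 2 (x1=0, x2=0, x3=1, x4=1): fault-free U1=1, U2=0, U3=0, U4=1, U5=0 → 0; observed 0. Eliminates U3 inverted output, U4 stuck-at-0, U4 inverted output, U5 stuck-at-1, U5 inverted output.
Only U3 stuck-at-0 is consistent with every test.

U3 stuck-at-0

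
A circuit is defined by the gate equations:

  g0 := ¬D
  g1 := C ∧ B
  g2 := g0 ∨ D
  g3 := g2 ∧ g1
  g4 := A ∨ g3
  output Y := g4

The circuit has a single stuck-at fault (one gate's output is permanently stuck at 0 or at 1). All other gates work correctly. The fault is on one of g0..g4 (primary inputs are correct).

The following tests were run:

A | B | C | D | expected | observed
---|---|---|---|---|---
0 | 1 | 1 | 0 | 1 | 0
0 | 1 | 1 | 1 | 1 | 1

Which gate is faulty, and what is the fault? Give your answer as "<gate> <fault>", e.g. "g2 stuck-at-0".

Fault-free values for test 1 (A=0, B=1, C=1, D=0): g0=1, g1=1, g2=1, g3=1, g4=1, giving Y=1. Observed 0.
Test 1: faults giving observed 0 are {g0 stuck-at-0, g1 stuck-at-0, g2 stuck-at-0, g3 stuck-at-0, g4 stuck-at-0}.
Test 2 (A=0, B=1, C=1, D=1): fault-free g0=0, g1=1, g2=1, g3=1, g4=1 → 1; observed 1. Eliminates g1 stuck-at-0, g2 stuck-at-0, g3 stuck-at-0, g4 stuck-at-0.
Only g0 stuck-at-0 is consistent with every test.

g0 stuck-at-0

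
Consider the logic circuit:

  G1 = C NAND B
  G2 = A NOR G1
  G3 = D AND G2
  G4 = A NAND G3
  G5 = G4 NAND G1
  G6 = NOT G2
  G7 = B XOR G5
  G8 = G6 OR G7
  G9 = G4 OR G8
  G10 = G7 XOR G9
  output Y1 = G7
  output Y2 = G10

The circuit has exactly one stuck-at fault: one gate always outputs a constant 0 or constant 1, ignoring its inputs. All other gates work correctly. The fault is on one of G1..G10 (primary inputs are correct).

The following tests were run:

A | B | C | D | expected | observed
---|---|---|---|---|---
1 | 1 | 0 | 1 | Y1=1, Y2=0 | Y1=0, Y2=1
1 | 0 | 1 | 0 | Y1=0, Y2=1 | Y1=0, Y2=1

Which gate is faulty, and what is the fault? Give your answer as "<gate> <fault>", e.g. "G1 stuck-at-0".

Fault-free values for test 1 (A=1, B=1, C=0, D=1): G1=1, G2=0, G3=0, G4=1, G5=0, G6=1, G7=1, G8=1, G9=1, G10=0, giving Y1=1, Y2=0. Observed Y1=0, Y2=1.
Test 1: faults giving observed Y1=0, Y2=1 are {G1 stuck-at-0, G3 stuck-at-1, G4 stuck-at-0, G5 stuck-at-1, G7 stuck-at-0}.
Test 2 (A=1, B=0, C=1, D=0): fault-free G1=1, G2=0, G3=0, G4=1, G5=0, G6=1, G7=0, G8=1, G9=1, G10=1 → Y1=0, Y2=1; observed Y1=0, Y2=1. Eliminates G1 stuck-at-0, G3 stuck-at-1, G4 stuck-at-0, G5 stuck-at-1.
Only G7 stuck-at-0 is consistent with every test.

G7 stuck-at-0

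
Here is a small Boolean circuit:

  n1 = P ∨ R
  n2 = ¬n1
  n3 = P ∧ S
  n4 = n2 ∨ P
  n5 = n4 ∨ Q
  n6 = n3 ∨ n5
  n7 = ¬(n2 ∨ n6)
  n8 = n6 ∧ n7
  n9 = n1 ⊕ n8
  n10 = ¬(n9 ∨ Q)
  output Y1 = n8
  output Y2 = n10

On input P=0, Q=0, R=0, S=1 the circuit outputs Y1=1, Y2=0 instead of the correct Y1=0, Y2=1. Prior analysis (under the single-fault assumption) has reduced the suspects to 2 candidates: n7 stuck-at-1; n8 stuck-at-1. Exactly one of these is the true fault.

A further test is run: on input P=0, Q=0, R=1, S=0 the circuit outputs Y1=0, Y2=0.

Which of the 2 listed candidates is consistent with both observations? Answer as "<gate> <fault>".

n7 stuck-at-1

Evaluate each candidate on input P=0, Q=0, R=1, S=0:
  n7 stuck-at-1: n1=1, n2=0, n3=0, n4=0, n5=0, n6=0, n7=1 [stuck-at-1], n8=0, n9=1, n10=0 → Y1=0, Y2=0 — matches
  n8 stuck-at-1: n1=1, n2=0, n3=0, n4=0, n5=0, n6=0, n7=1, n8=1 [stuck-at-1], n9=0, n10=1 → Y1=1, Y2=1 — eliminated
Only n7 stuck-at-1 reproduces the observed Y1=0, Y2=0.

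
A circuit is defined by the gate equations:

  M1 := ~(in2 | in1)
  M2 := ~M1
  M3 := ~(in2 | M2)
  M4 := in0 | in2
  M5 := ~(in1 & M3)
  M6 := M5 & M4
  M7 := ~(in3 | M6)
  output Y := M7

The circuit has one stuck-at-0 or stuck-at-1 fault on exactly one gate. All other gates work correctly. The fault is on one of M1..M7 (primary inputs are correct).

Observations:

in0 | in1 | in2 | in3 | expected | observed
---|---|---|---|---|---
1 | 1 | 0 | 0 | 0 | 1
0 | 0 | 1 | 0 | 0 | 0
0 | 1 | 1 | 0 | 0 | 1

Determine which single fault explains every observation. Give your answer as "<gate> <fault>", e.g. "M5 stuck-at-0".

Fault-free values for test 1 (in0=1, in1=1, in2=0, in3=0): M1=0, M2=1, M3=0, M4=1, M5=1, M6=1, M7=0, giving Y=0. Observed 1.
Test 1: faults giving observed 1 are {M1 stuck-at-1, M2 stuck-at-0, M3 stuck-at-1, M4 stuck-at-0, M5 stuck-at-0, M6 stuck-at-0, M7 stuck-at-1}.
Test 2 (in0=0, in1=0, in2=1, in3=0): fault-free M1=0, M2=1, M3=0, M4=1, M5=1, M6=1, M7=0 → 0; observed 0. Eliminates M4 stuck-at-0, M5 stuck-at-0, M6 stuck-at-0, M7 stuck-at-1.
Test 3 (in0=0, in1=1, in2=1, in3=0): fault-free M1=0, M2=1, M3=0, M4=1, M5=1, M6=1, M7=0 → 0; observed 1. Eliminates M1 stuck-at-1, M2 stuck-at-0.
Only M3 stuck-at-1 is consistent with every test.

M3 stuck-at-1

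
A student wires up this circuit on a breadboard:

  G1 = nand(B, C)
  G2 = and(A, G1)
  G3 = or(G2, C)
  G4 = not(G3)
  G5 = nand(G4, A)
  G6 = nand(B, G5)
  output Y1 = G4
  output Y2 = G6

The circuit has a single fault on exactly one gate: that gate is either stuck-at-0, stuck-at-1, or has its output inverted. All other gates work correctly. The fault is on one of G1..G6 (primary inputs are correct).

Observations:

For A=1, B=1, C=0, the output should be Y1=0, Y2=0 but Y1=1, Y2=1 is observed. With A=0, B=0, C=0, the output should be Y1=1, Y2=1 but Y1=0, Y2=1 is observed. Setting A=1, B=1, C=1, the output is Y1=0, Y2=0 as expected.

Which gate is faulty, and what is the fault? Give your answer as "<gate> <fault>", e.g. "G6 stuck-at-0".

Fault-free values for test 1 (A=1, B=1, C=0): G1=1, G2=1, G3=1, G4=0, G5=1, G6=0, giving Y1=0, Y2=0. Observed Y1=1, Y2=1.
Test 1: faults giving observed Y1=1, Y2=1 are {G1 stuck-at-0, G1 inverted output, G2 stuck-at-0, G2 inverted output, G3 stuck-at-0, G3 inverted output, G4 stuck-at-1, G4 inverted output}.
Test 2 (A=0, B=0, C=0): fault-free G1=1, G2=0, G3=0, G4=1, G5=1, G6=1 → Y1=1, Y2=1; observed Y1=0, Y2=1. Eliminates G1 stuck-at-0, G1 inverted output, G2 stuck-at-0, G3 stuck-at-0, G4 stuck-at-1.
Test 3 (A=1, B=1, C=1): fault-free G1=0, G2=0, G3=1, G4=0, G5=1, G6=0 → Y1=0, Y2=0; observed Y1=0, Y2=0. Eliminates G3 inverted output, G4 inverted output.
Only G2 inverted output is consistent with every test.

G2 inverted output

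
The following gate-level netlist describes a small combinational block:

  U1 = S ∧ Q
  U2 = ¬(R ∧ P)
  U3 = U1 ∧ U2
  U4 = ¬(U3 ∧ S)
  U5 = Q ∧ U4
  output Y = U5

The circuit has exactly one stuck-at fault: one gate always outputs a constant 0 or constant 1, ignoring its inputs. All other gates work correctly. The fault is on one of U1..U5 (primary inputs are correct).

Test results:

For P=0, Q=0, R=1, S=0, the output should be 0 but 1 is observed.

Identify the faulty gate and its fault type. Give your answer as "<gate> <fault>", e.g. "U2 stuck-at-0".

U5 stuck-at-1

Fault-free values for test 1 (P=0, Q=0, R=1, S=0): U1=0, U2=1, U3=0, U4=1, U5=0, giving Y=0. Observed 1.
Test 1: faults giving observed 1 are {U5 stuck-at-1}.
Only U5 stuck-at-1 is consistent with every test.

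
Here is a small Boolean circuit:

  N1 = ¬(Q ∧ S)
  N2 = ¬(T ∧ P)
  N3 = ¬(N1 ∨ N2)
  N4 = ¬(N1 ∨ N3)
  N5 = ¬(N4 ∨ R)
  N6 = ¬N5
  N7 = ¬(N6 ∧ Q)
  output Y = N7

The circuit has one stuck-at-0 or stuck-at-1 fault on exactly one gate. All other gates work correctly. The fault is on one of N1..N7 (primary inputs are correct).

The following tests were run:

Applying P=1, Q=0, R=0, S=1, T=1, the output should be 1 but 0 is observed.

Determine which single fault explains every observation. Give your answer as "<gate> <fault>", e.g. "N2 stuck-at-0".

Fault-free values for test 1 (P=1, Q=0, R=0, S=1, T=1): N1=1, N2=0, N3=0, N4=0, N5=1, N6=0, N7=1, giving Y=1. Observed 0.
Test 1: faults giving observed 0 are {N7 stuck-at-0}.
Only N7 stuck-at-0 is consistent with every test.

N7 stuck-at-0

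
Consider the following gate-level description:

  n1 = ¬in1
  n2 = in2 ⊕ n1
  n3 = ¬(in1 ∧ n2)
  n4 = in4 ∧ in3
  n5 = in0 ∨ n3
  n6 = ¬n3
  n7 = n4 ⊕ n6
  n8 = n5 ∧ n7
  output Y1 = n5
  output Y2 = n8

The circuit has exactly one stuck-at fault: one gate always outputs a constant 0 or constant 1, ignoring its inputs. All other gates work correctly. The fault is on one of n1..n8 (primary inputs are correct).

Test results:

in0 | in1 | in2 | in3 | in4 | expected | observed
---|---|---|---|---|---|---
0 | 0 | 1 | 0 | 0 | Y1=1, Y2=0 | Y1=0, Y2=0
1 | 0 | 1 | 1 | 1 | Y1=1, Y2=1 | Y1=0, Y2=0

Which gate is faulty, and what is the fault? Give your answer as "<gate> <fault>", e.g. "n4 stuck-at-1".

n5 stuck-at-0

Fault-free values for test 1 (in0=0, in1=0, in2=1, in3=0, in4=0): n1=1, n2=0, n3=1, n4=0, n5=1, n6=0, n7=0, n8=0, giving Y1=1, Y2=0. Observed Y1=0, Y2=0.
Test 1: faults giving observed Y1=0, Y2=0 are {n3 stuck-at-0, n5 stuck-at-0}.
Test 2 (in0=1, in1=0, in2=1, in3=1, in4=1): fault-free n1=1, n2=0, n3=1, n4=1, n5=1, n6=0, n7=1, n8=1 → Y1=1, Y2=1; observed Y1=0, Y2=0. Eliminates n3 stuck-at-0.
Only n5 stuck-at-0 is consistent with every test.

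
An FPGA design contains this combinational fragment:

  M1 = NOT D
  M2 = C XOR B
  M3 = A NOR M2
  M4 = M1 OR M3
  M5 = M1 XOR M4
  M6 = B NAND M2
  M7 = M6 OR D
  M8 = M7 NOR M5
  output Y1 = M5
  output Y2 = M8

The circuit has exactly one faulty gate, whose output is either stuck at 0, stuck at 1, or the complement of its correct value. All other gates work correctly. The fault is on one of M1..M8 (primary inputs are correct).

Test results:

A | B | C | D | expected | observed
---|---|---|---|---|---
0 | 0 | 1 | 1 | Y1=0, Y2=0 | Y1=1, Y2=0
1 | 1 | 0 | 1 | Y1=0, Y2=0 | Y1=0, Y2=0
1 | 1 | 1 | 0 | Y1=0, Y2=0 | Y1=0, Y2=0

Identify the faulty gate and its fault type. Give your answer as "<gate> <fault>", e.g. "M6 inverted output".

M2 stuck-at-0

Fault-free values for test 1 (A=0, B=0, C=1, D=1): M1=0, M2=1, M3=0, M4=0, M5=0, M6=1, M7=1, M8=0, giving Y1=0, Y2=0. Observed Y1=1, Y2=0.
Test 1: faults giving observed Y1=1, Y2=0 are {M2 stuck-at-0, M2 inverted output, M3 stuck-at-1, M3 inverted output, M4 stuck-at-1, M4 inverted output, M5 stuck-at-1, M5 inverted output}.
Test 2 (A=1, B=1, C=0, D=1): fault-free M1=0, M2=1, M3=0, M4=0, M5=0, M6=0, M7=1, M8=0 → Y1=0, Y2=0; observed Y1=0, Y2=0. Eliminates M3 stuck-at-1, M3 inverted output, M4 stuck-at-1, M4 inverted output, M5 stuck-at-1, M5 inverted output.
Test 3 (A=1, B=1, C=1, D=0): fault-free M1=1, M2=0, M3=0, M4=1, M5=0, M6=1, M7=1, M8=0 → Y1=0, Y2=0; observed Y1=0, Y2=0. Eliminates M2 inverted output.
Only M2 stuck-at-0 is consistent with every test.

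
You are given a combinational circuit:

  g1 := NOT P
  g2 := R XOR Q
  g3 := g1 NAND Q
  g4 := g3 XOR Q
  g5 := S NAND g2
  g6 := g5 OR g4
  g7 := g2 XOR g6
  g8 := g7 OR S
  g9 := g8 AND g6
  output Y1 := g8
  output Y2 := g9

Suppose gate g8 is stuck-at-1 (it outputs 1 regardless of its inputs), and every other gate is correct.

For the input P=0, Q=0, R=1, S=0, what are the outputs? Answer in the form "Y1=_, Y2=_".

Propagate with g8 forced: g1=1, g2=1, g3=1, g4=1, g5=1, g6=1, g7=0, g8=1 [stuck-at-1], g9=1.
So the outputs are Y1=1, Y2=1. (Without the fault they would be Y1=0, Y2=0.)

Y1=1, Y2=1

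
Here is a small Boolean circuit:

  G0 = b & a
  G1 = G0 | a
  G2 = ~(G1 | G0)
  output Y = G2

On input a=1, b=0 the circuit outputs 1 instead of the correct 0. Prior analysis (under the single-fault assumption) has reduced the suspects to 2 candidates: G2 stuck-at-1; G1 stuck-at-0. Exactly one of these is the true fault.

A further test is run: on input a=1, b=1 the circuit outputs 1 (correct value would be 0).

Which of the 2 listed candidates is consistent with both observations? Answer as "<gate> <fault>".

Evaluate each candidate on input a=1, b=1:
  G2 stuck-at-1: G0=1, G1=1, G2=1 [stuck-at-1] → 1 — matches
  G1 stuck-at-0: G0=1, G1=0 [stuck-at-0], G2=0 → 0 — eliminated
Only G2 stuck-at-1 reproduces the observed 1.

G2 stuck-at-1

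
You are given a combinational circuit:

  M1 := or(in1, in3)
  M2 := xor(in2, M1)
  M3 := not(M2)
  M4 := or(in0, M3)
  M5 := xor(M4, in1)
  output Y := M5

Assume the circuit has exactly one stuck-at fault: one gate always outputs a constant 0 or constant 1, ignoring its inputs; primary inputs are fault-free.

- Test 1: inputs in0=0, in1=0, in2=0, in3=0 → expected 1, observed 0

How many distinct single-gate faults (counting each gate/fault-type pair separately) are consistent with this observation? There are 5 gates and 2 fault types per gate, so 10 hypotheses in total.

Fault-free: M1=0, M2=0, M3=1, M4=1, M5=1 → 1. Observed 0.
  M1 stuck-at-0: output 1 ✗
  M1 stuck-at-1: output 0 ✓
  M2 stuck-at-0: output 1 ✗
  M2 stuck-at-1: output 0 ✓
  M3 stuck-at-0: output 0 ✓
  M3 stuck-at-1: output 1 ✗
  M4 stuck-at-0: output 0 ✓
  M4 stuck-at-1: output 1 ✗
  M5 stuck-at-0: output 0 ✓
  M5 stuck-at-1: output 1 ✗
Consistent faults: {M1 stuck-at-1, M2 stuck-at-1, M3 stuck-at-0, M4 stuck-at-0, M5 stuck-at-0} — 5 in all.

5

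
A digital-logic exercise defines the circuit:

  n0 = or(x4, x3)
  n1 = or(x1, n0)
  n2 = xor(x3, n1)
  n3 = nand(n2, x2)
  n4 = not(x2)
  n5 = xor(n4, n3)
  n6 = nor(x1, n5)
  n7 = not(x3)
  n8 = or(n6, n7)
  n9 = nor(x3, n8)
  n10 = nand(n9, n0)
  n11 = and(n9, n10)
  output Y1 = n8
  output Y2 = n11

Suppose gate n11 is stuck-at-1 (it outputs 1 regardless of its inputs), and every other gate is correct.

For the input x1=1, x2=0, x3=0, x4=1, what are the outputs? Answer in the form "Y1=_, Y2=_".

Y1=1, Y2=1

Propagate with n11 forced: n0=1, n1=1, n2=1, n3=1, n4=1, n5=0, n6=0, n7=1, n8=1, n9=0, n10=1, n11=1 [stuck-at-1].
So the outputs are Y1=1, Y2=1. (Without the fault they would be Y1=1, Y2=0.)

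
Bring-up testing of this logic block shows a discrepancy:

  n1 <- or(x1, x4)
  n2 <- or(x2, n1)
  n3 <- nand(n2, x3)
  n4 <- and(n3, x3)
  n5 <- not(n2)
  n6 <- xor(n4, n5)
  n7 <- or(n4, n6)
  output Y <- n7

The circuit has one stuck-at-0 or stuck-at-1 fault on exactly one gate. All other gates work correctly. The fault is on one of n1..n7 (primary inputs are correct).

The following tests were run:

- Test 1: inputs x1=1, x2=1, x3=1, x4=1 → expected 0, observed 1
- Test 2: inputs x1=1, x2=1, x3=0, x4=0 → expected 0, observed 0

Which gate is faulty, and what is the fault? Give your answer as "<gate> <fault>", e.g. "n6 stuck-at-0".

Fault-free values for test 1 (x1=1, x2=1, x3=1, x4=1): n1=1, n2=1, n3=0, n4=0, n5=0, n6=0, n7=0, giving Y=0. Observed 1.
Test 1: faults giving observed 1 are {n2 stuck-at-0, n3 stuck-at-1, n4 stuck-at-1, n5 stuck-at-1, n6 stuck-at-1, n7 stuck-at-1}.
Test 2 (x1=1, x2=1, x3=0, x4=0): fault-free n1=1, n2=1, n3=1, n4=0, n5=0, n6=0, n7=0 → 0; observed 0. Eliminates n2 stuck-at-0, n4 stuck-at-1, n5 stuck-at-1, n6 stuck-at-1, n7 stuck-at-1.
Only n3 stuck-at-1 is consistent with every test.

n3 stuck-at-1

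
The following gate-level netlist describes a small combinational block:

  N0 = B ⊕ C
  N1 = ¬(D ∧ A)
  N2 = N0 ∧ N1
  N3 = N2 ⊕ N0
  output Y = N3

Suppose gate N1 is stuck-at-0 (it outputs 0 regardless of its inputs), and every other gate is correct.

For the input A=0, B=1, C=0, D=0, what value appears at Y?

Propagate with N1 forced: N0=1, N1=0 [stuck-at-0], N2=0, N3=1.
So Y = 1. (Without the fault it would be 0.)

1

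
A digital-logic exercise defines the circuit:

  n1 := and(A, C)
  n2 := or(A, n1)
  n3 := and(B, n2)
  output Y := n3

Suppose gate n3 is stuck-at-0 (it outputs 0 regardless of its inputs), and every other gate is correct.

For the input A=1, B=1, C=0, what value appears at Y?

0

Propagate with n3 forced: n1=0, n2=1, n3=0 [stuck-at-0].
So Y = 0. (Without the fault it would be 1.)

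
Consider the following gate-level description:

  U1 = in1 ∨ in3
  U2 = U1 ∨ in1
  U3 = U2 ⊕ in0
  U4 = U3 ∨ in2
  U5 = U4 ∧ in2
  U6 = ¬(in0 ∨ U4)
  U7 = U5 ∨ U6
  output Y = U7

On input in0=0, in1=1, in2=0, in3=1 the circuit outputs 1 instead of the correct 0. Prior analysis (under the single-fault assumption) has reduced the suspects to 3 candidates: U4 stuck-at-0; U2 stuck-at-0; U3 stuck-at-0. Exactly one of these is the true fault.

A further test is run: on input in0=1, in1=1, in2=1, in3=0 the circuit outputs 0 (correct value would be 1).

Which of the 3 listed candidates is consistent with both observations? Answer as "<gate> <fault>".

U4 stuck-at-0

Evaluate each candidate on input in0=1, in1=1, in2=1, in3=0:
  U4 stuck-at-0: U1=1, U2=1, U3=0, U4=0 [stuck-at-0], U5=0, U6=0, U7=0 → 0 — matches
  U2 stuck-at-0: U1=1, U2=0 [stuck-at-0], U3=1, U4=1, U5=1, U6=0, U7=1 → 1 — eliminated
  U3 stuck-at-0: U1=1, U2=1, U3=0 [stuck-at-0], U4=1, U5=1, U6=0, U7=1 → 1 — eliminated
Only U4 stuck-at-0 reproduces the observed 0.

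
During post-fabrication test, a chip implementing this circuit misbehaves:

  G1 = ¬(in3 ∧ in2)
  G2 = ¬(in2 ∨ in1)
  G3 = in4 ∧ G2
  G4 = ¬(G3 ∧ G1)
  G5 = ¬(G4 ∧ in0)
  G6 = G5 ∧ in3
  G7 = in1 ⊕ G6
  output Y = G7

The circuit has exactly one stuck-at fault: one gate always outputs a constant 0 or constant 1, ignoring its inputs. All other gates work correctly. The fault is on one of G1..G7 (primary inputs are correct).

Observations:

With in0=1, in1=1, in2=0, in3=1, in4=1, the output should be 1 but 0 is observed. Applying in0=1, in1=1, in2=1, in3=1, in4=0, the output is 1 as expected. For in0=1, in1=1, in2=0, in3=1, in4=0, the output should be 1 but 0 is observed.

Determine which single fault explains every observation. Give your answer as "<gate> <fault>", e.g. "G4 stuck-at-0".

G3 stuck-at-1

Fault-free values for test 1 (in0=1, in1=1, in2=0, in3=1, in4=1): G1=1, G2=0, G3=0, G4=1, G5=0, G6=0, G7=1, giving Y=1. Observed 0.
Test 1: faults giving observed 0 are {G2 stuck-at-1, G3 stuck-at-1, G4 stuck-at-0, G5 stuck-at-1, G6 stuck-at-1, G7 stuck-at-0}.
Test 2 (in0=1, in1=1, in2=1, in3=1, in4=0): fault-free G1=0, G2=0, G3=0, G4=1, G5=0, G6=0, G7=1 → 1; observed 1. Eliminates G4 stuck-at-0, G5 stuck-at-1, G6 stuck-at-1, G7 stuck-at-0.
Test 3 (in0=1, in1=1, in2=0, in3=1, in4=0): fault-free G1=1, G2=0, G3=0, G4=1, G5=0, G6=0, G7=1 → 1; observed 0. Eliminates G2 stuck-at-1.
Only G3 stuck-at-1 is consistent with every test.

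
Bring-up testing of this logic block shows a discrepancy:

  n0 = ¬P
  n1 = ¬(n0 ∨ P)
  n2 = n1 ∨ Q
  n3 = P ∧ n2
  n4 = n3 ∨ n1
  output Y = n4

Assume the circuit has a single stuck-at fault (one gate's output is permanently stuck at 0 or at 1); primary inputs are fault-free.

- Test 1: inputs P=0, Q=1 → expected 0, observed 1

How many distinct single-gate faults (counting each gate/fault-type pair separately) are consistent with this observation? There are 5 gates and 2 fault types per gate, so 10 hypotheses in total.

Fault-free: n0=1, n1=0, n2=1, n3=0, n4=0 → 0. Observed 1.
  n0 stuck-at-0: output 1 ✓
  n0 stuck-at-1: output 0 ✗
  n1 stuck-at-0: output 0 ✗
  n1 stuck-at-1: output 1 ✓
  n2 stuck-at-0: output 0 ✗
  n2 stuck-at-1: output 0 ✗
  n3 stuck-at-0: output 0 ✗
  n3 stuck-at-1: output 1 ✓
  n4 stuck-at-0: output 0 ✗
  n4 stuck-at-1: output 1 ✓
Consistent faults: {n0 stuck-at-0, n1 stuck-at-1, n3 stuck-at-1, n4 stuck-at-1} — 4 in all.

4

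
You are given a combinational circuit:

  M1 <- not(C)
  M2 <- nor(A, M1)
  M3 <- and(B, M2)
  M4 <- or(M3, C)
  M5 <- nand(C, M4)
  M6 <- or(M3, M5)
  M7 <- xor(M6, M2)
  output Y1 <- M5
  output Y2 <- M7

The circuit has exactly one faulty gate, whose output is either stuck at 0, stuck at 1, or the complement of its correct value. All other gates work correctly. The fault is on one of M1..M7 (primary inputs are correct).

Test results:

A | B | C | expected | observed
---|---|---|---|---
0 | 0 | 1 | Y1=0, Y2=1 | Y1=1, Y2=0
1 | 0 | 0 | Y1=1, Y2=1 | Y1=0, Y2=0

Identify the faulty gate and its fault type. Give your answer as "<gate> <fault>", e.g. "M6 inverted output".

Fault-free values for test 1 (A=0, B=0, C=1): M1=0, M2=1, M3=0, M4=1, M5=0, M6=0, M7=1, giving Y1=0, Y2=1. Observed Y1=1, Y2=0.
Test 1: faults giving observed Y1=1, Y2=0 are {M4 stuck-at-0, M4 inverted output, M5 stuck-at-1, M5 inverted output}.
Test 2 (A=1, B=0, C=0): fault-free M1=1, M2=0, M3=0, M4=0, M5=1, M6=1, M7=1 → Y1=1, Y2=1; observed Y1=0, Y2=0. Eliminates M4 stuck-at-0, M4 inverted output, M5 stuck-at-1.
Only M5 inverted output is consistent with every test.

M5 inverted output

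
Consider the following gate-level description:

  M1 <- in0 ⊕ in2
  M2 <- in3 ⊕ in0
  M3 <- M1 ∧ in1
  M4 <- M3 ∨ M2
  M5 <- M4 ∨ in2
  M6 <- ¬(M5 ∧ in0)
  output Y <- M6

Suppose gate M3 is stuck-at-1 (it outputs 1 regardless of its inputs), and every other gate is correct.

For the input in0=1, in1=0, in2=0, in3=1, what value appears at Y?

0

Propagate with M3 forced: M1=1, M2=0, M3=1 [stuck-at-1], M4=1, M5=1, M6=0.
So Y = 0. (Without the fault it would be 1.)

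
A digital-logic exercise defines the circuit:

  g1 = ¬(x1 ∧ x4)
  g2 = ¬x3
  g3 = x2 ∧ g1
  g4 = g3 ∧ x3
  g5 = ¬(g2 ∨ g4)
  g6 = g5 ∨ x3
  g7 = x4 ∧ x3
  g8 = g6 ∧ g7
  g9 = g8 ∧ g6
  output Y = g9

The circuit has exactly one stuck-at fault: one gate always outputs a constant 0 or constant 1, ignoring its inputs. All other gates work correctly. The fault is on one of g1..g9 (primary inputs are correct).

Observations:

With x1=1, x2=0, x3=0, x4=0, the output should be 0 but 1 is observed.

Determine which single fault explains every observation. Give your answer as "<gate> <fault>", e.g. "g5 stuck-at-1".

Fault-free values for test 1 (x1=1, x2=0, x3=0, x4=0): g1=1, g2=1, g3=0, g4=0, g5=0, g6=0, g7=0, g8=0, g9=0, giving Y=0. Observed 1.
Test 1: faults giving observed 1 are {g9 stuck-at-1}.
Only g9 stuck-at-1 is consistent with every test.

g9 stuck-at-1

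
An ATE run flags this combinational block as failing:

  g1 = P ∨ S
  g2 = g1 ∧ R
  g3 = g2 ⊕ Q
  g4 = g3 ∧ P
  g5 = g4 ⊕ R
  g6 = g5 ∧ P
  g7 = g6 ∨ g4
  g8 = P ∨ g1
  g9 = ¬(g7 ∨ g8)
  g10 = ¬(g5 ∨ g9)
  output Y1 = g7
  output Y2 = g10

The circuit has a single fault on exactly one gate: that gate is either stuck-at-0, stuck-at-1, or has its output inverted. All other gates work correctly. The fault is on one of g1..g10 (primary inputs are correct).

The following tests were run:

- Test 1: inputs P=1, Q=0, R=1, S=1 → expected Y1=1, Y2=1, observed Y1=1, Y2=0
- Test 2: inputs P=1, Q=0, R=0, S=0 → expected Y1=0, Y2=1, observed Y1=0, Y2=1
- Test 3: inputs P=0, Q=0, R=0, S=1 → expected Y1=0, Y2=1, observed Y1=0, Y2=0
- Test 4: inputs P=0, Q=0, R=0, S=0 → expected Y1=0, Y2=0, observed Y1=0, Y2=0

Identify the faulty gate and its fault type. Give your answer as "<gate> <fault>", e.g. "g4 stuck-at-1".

Fault-free values for test 1 (P=1, Q=0, R=1, S=1): g1=1, g2=1, g3=1, g4=1, g5=0, g6=0, g7=1, g8=1, g9=0, g10=1, giving Y1=1, Y2=1. Observed Y1=1, Y2=0.
Test 1: faults giving observed Y1=1, Y2=0 are {g1 stuck-at-0, g1 inverted output, g2 stuck-at-0, g2 inverted output, g3 stuck-at-0, g3 inverted output, g4 stuck-at-0, g4 inverted output, g5 stuck-at-1, g5 inverted output, g9 stuck-at-1, g9 inverted output, g10 stuck-at-0, g10 inverted output}.
Test 2 (P=1, Q=0, R=0, S=0): fault-free g1=1, g2=0, g3=0, g4=0, g5=0, g6=0, g7=0, g8=1, g9=0, g10=1 → Y1=0, Y2=1; observed Y1=0, Y2=1. Eliminates g2 inverted output, g3 inverted output, g4 inverted output, g5 stuck-at-1, g5 inverted output, g9 stuck-at-1, g9 inverted output, g10 stuck-at-0, g10 inverted output.
Test 3 (P=0, Q=0, R=0, S=1): fault-free g1=1, g2=0, g3=0, g4=0, g5=0, g6=0, g7=0, g8=1, g9=0, g10=1 → Y1=0, Y2=1; observed Y1=0, Y2=0. Eliminates g2 stuck-at-0, g3 stuck-at-0, g4 stuck-at-0.
Test 4 (P=0, Q=0, R=0, S=0): fault-free g1=0, g2=0, g3=0, g4=0, g5=0, g6=0, g7=0, g8=0, g9=1, g10=0 → Y1=0, Y2=0; observed Y1=0, Y2=0. Eliminates g1 inverted output.
Only g1 stuck-at-0 is consistent with every test.

g1 stuck-at-0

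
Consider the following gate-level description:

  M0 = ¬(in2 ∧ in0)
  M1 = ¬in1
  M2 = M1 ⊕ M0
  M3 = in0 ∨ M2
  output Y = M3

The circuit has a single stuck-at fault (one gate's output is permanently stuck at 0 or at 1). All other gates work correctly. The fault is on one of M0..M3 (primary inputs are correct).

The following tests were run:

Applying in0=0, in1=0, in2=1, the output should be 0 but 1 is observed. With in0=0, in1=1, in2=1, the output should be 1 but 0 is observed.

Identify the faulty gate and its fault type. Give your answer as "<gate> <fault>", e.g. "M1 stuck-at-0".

Fault-free values for test 1 (in0=0, in1=0, in2=1): M0=1, M1=1, M2=0, M3=0, giving Y=0. Observed 1.
Test 1: faults giving observed 1 are {M0 stuck-at-0, M1 stuck-at-0, M2 stuck-at-1, M3 stuck-at-1}.
Test 2 (in0=0, in1=1, in2=1): fault-free M0=1, M1=0, M2=1, M3=1 → 1; observed 0. Eliminates M1 stuck-at-0, M2 stuck-at-1, M3 stuck-at-1.
Only M0 stuck-at-0 is consistent with every test.

M0 stuck-at-0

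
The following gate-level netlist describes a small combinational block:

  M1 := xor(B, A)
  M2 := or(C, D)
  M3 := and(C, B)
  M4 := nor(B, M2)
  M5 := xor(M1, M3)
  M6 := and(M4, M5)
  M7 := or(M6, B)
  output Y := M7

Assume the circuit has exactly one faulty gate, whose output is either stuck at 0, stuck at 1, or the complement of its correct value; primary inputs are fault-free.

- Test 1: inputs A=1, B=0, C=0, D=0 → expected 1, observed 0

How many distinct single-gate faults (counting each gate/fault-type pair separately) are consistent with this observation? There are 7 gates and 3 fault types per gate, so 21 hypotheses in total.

Fault-free: M1=1, M2=0, M3=0, M4=1, M5=1, M6=1, M7=1 → 1. Observed 0.
  M1: stuck-at-0, inverted output ✓; others ✗
  M2: stuck-at-1, inverted output ✓; others ✗
  M3: stuck-at-1, inverted output ✓; others ✗
  M4: stuck-at-0, inverted output ✓; others ✗
  M5: stuck-at-0, inverted output ✓; others ✗
  M6: stuck-at-0, inverted output ✓; others ✗
  M7: stuck-at-0, inverted output ✓; others ✗
Consistent faults: {M1 stuck-at-0, M1 inverted output, M2 stuck-at-1, M2 inverted output, M3 stuck-at-1, M3 inverted output, M4 stuck-at-0, M4 inverted output, M5 stuck-at-0, M5 inverted output, M6 stuck-at-0, M6 inverted output, M7 stuck-at-0, M7 inverted output} — 14 in all.

14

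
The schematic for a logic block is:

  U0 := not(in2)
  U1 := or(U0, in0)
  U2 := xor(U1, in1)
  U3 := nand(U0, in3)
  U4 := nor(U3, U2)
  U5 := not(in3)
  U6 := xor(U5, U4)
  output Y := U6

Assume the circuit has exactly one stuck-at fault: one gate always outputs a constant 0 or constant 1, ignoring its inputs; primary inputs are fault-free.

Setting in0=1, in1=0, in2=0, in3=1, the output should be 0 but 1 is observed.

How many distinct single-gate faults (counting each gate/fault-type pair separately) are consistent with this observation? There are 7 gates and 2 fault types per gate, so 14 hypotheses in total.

5

Fault-free: U0=1, U1=1, U2=1, U3=0, U4=0, U5=0, U6=0 → 0. Observed 1.
  U0 stuck-at-0: output 0 ✗
  U0 stuck-at-1: output 0 ✗
  U1 stuck-at-0: output 1 ✓
  U1 stuck-at-1: output 0 ✗
  U2 stuck-at-0: output 1 ✓
  U2 stuck-at-1: output 0 ✗
  U3 stuck-at-0: output 0 ✗
  U3 stuck-at-1: output 0 ✗
  U4 stuck-at-0: output 0 ✗
  U4 stuck-at-1: output 1 ✓
  U5 stuck-at-0: output 0 ✗
  U5 stuck-at-1: output 1 ✓
  U6 stuck-at-0: output 0 ✗
  U6 stuck-at-1: output 1 ✓
Consistent faults: {U1 stuck-at-0, U2 stuck-at-0, U4 stuck-at-1, U5 stuck-at-1, U6 stuck-at-1} — 5 in all.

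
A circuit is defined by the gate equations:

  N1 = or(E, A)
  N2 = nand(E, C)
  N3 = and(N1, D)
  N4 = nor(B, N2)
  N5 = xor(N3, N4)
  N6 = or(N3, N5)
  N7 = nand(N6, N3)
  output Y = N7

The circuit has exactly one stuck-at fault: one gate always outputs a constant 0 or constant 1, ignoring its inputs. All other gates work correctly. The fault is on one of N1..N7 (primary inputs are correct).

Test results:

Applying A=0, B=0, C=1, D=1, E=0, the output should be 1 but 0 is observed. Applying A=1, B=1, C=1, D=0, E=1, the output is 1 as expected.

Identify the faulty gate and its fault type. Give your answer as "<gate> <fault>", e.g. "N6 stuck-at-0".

N1 stuck-at-1

Fault-free values for test 1 (A=0, B=0, C=1, D=1, E=0): N1=0, N2=1, N3=0, N4=0, N5=0, N6=0, N7=1, giving Y=1. Observed 0.
Test 1: faults giving observed 0 are {N1 stuck-at-1, N3 stuck-at-1, N7 stuck-at-0}.
Test 2 (A=1, B=1, C=1, D=0, E=1): fault-free N1=1, N2=0, N3=0, N4=0, N5=0, N6=0, N7=1 → 1; observed 1. Eliminates N3 stuck-at-1, N7 stuck-at-0.
Only N1 stuck-at-1 is consistent with every test.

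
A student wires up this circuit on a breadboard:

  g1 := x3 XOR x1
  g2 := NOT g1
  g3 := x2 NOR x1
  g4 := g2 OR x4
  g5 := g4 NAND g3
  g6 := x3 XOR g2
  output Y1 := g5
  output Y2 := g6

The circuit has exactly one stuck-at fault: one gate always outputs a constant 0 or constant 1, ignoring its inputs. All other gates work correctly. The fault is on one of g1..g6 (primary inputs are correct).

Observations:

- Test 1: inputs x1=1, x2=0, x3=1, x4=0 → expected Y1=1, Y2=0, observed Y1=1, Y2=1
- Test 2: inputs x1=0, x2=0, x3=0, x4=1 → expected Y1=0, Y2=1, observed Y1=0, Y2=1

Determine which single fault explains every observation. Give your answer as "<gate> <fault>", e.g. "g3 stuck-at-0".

Fault-free values for test 1 (x1=1, x2=0, x3=1, x4=0): g1=0, g2=1, g3=0, g4=1, g5=1, g6=0, giving Y1=1, Y2=0. Observed Y1=1, Y2=1.
Test 1: faults giving observed Y1=1, Y2=1 are {g1 stuck-at-1, g2 stuck-at-0, g6 stuck-at-1}.
Test 2 (x1=0, x2=0, x3=0, x4=1): fault-free g1=0, g2=1, g3=1, g4=1, g5=0, g6=1 → Y1=0, Y2=1; observed Y1=0, Y2=1. Eliminates g1 stuck-at-1, g2 stuck-at-0.
Only g6 stuck-at-1 is consistent with every test.

g6 stuck-at-1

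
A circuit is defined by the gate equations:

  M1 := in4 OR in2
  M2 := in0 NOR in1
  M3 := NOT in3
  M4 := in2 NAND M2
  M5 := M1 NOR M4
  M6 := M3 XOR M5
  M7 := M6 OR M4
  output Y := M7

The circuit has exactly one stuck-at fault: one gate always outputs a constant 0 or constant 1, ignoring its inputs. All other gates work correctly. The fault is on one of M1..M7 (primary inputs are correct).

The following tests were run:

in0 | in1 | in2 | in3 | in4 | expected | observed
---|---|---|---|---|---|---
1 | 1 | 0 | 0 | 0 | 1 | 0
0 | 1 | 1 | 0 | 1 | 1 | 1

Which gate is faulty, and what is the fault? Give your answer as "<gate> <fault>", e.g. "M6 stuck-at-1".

M4 stuck-at-0

Fault-free values for test 1 (in0=1, in1=1, in2=0, in3=0, in4=0): M1=0, M2=0, M3=1, M4=1, M5=0, M6=1, M7=1, giving Y=1. Observed 0.
Test 1: faults giving observed 0 are {M4 stuck-at-0, M7 stuck-at-0}.
Test 2 (in0=0, in1=1, in2=1, in3=0, in4=1): fault-free M1=1, M2=0, M3=1, M4=1, M5=0, M6=1, M7=1 → 1; observed 1. Eliminates M7 stuck-at-0.
Only M4 stuck-at-0 is consistent with every test.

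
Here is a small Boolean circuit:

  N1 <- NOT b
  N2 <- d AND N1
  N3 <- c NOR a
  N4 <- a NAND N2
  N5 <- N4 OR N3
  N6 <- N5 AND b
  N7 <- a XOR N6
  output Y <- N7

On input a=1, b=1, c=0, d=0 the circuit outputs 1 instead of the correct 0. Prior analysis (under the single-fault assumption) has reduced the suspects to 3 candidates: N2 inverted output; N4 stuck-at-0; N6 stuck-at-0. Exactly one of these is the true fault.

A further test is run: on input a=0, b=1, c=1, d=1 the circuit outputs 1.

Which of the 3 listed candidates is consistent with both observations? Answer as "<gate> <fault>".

Evaluate each candidate on input a=0, b=1, c=1, d=1:
  N2 inverted output: N1=0, N2=1 [inverted output], N3=0, N4=1, N5=1, N6=1, N7=1 → 1 — matches
  N4 stuck-at-0: N1=0, N2=0, N3=0, N4=0 [stuck-at-0], N5=0, N6=0, N7=0 → 0 — eliminated
  N6 stuck-at-0: N1=0, N2=0, N3=0, N4=1, N5=1, N6=0 [stuck-at-0], N7=0 → 0 — eliminated
Only N2 inverted output reproduces the observed 1.

N2 inverted output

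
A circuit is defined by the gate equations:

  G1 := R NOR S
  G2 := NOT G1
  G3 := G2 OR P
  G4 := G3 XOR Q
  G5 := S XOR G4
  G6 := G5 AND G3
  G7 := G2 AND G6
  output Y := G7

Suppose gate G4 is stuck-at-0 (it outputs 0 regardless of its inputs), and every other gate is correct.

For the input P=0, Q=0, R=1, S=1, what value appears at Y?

Propagate with G4 forced: G1=0, G2=1, G3=1, G4=0 [stuck-at-0], G5=1, G6=1, G7=1.
So Y = 1. (Without the fault it would be 0.)

1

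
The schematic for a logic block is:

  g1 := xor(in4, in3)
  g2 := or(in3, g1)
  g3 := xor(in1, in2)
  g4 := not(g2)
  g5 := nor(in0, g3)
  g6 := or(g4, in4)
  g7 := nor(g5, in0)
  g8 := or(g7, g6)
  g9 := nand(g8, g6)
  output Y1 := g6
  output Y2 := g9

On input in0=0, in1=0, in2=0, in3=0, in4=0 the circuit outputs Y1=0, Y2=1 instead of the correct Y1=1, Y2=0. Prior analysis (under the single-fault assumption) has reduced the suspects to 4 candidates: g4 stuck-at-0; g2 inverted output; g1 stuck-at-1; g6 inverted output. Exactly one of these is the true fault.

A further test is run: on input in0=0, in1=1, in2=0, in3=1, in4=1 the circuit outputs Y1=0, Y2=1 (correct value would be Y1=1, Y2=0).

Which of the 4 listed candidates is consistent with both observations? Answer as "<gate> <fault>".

Evaluate each candidate on input in0=0, in1=1, in2=0, in3=1, in4=1:
  g4 stuck-at-0: g1=0, g2=1, g3=1, g4=0 [stuck-at-0], g5=0, g6=1, g7=1, g8=1, g9=0 → Y1=1, Y2=0 — eliminated
  g2 inverted output: g1=0, g2=0 [inverted output], g3=1, g4=1, g5=0, g6=1, g7=1, g8=1, g9=0 → Y1=1, Y2=0 — eliminated
  g1 stuck-at-1: g1=1 [stuck-at-1], g2=1, g3=1, g4=0, g5=0, g6=1, g7=1, g8=1, g9=0 → Y1=1, Y2=0 — eliminated
  g6 inverted output: g1=0, g2=1, g3=1, g4=0, g5=0, g6=0 [inverted output], g7=1, g8=1, g9=1 → Y1=0, Y2=1 — matches
Only g6 inverted output reproduces the observed Y1=0, Y2=1.

g6 inverted output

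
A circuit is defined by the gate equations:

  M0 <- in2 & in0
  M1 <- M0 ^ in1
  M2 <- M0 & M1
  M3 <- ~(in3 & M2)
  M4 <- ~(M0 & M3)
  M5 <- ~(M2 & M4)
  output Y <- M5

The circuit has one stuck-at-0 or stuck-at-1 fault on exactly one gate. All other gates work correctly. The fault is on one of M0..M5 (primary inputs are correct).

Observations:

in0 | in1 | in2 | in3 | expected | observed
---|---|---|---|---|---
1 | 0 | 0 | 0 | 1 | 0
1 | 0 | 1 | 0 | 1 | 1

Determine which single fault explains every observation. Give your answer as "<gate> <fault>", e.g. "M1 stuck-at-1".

M2 stuck-at-1

Fault-free values for test 1 (in0=1, in1=0, in2=0, in3=0): M0=0, M1=0, M2=0, M3=1, M4=1, M5=1, giving Y=1. Observed 0.
Test 1: faults giving observed 0 are {M2 stuck-at-1, M5 stuck-at-0}.
Test 2 (in0=1, in1=0, in2=1, in3=0): fault-free M0=1, M1=1, M2=1, M3=1, M4=0, M5=1 → 1; observed 1. Eliminates M5 stuck-at-0.
Only M2 stuck-at-1 is consistent with every test.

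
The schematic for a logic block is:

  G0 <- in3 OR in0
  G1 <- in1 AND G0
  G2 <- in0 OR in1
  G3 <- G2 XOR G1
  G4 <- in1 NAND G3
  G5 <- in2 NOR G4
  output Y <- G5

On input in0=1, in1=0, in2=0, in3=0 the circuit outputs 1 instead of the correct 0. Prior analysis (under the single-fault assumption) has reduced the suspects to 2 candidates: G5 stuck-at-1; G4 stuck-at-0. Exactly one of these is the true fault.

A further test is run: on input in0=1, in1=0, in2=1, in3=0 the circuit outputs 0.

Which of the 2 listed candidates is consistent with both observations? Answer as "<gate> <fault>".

Evaluate each candidate on input in0=1, in1=0, in2=1, in3=0:
  G5 stuck-at-1: G0=1, G1=0, G2=1, G3=1, G4=1, G5=1 [stuck-at-1] → 1 — eliminated
  G4 stuck-at-0: G0=1, G1=0, G2=1, G3=1, G4=0 [stuck-at-0], G5=0 → 0 — matches
Only G4 stuck-at-0 reproduces the observed 0.

G4 stuck-at-0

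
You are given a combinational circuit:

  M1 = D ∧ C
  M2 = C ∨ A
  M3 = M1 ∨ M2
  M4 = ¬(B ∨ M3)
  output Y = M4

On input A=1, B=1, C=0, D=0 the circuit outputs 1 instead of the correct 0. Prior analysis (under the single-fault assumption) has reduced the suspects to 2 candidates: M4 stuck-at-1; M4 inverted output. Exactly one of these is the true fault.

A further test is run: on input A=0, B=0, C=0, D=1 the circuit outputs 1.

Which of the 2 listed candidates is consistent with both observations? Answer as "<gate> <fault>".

M4 stuck-at-1

Evaluate each candidate on input A=0, B=0, C=0, D=1:
  M4 stuck-at-1: M1=0, M2=0, M3=0, M4=1 [stuck-at-1] → 1 — matches
  M4 inverted output: M1=0, M2=0, M3=0, M4=0 [inverted output] → 0 — eliminated
Only M4 stuck-at-1 reproduces the observed 1.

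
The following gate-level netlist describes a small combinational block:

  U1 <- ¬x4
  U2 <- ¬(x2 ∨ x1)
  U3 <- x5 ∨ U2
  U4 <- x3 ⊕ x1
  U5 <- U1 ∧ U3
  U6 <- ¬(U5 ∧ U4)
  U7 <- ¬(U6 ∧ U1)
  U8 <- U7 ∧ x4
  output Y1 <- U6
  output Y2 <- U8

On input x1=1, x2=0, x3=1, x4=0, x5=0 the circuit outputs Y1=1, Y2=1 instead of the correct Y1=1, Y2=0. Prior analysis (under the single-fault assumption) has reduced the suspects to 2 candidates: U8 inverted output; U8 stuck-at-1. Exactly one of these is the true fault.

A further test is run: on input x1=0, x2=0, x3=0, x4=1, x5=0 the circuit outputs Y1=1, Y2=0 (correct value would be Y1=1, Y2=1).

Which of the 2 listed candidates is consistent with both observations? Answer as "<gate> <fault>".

Evaluate each candidate on input x1=0, x2=0, x3=0, x4=1, x5=0:
  U8 inverted output: U1=0, U2=1, U3=1, U4=0, U5=0, U6=1, U7=1, U8=0 [inverted output] → Y1=1, Y2=0 — matches
  U8 stuck-at-1: U1=0, U2=1, U3=1, U4=0, U5=0, U6=1, U7=1, U8=1 [stuck-at-1] → Y1=1, Y2=1 — eliminated
Only U8 inverted output reproduces the observed Y1=1, Y2=0.

U8 inverted output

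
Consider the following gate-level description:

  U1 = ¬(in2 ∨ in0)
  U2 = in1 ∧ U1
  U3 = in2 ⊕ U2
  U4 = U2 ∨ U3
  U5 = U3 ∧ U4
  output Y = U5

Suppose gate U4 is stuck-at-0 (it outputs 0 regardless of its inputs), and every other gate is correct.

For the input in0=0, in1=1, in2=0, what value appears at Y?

Propagate with U4 forced: U1=1, U2=1, U3=1, U4=0 [stuck-at-0], U5=0.
So Y = 0. (Without the fault it would be 1.)

0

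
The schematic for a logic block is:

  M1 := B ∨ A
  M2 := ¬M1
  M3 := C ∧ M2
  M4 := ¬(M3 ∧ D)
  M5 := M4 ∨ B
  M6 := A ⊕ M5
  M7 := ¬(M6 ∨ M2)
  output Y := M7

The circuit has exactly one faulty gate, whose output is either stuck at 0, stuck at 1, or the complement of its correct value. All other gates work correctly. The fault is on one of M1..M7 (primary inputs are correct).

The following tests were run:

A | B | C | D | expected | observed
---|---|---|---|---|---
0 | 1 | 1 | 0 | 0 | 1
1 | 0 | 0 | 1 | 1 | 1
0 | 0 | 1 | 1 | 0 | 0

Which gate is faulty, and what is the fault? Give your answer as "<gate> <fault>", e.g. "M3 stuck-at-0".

Fault-free values for test 1 (A=0, B=1, C=1, D=0): M1=1, M2=0, M3=0, M4=1, M5=1, M6=1, M7=0, giving Y=0. Observed 1.
Test 1: faults giving observed 1 are {M5 stuck-at-0, M5 inverted output, M6 stuck-at-0, M6 inverted output, M7 stuck-at-1, M7 inverted output}.
Test 2 (A=1, B=0, C=0, D=1): fault-free M1=1, M2=0, M3=0, M4=1, M5=1, M6=0, M7=1 → 1; observed 1. Eliminates M5 stuck-at-0, M5 inverted output, M6 inverted output, M7 inverted output.
Test 3 (A=0, B=0, C=1, D=1): fault-free M1=0, M2=1, M3=1, M4=0, M5=0, M6=0, M7=0 → 0; observed 0. Eliminates M7 stuck-at-1.
Only M6 stuck-at-0 is consistent with every test.

M6 stuck-at-0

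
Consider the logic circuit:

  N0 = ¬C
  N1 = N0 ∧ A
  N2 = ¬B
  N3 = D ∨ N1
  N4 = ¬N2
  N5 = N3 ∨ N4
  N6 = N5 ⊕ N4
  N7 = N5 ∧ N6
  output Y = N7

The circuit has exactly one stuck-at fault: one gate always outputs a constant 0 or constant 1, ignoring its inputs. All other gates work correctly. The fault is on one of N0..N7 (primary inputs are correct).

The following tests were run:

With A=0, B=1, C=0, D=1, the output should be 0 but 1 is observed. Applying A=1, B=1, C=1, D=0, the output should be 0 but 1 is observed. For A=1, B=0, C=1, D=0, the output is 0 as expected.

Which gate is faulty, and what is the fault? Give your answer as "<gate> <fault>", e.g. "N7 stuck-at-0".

N6 stuck-at-1

Fault-free values for test 1 (A=0, B=1, C=0, D=1): N0=1, N1=0, N2=0, N3=1, N4=1, N5=1, N6=0, N7=0, giving Y=0. Observed 1.
Test 1: faults giving observed 1 are {N2 stuck-at-1, N4 stuck-at-0, N6 stuck-at-1, N7 stuck-at-1}.
Test 2 (A=1, B=1, C=1, D=0): fault-free N0=0, N1=0, N2=0, N3=0, N4=1, N5=1, N6=0, N7=0 → 0; observed 1. Eliminates N2 stuck-at-1, N4 stuck-at-0.
Test 3 (A=1, B=0, C=1, D=0): fault-free N0=0, N1=0, N2=1, N3=0, N4=0, N5=0, N6=0, N7=0 → 0; observed 0. Eliminates N7 stuck-at-1.
Only N6 stuck-at-1 is consistent with every test.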